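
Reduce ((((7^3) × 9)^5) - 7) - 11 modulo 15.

(7)^3 ≡ 13 (mod 15)
13 × 9 = 117 ≡ 12 (mod 15)
(12)^5 ≡ 12 (mod 15)
12 - 7 = 5
5 - 11 = -6 ≡ 9 (mod 15)

9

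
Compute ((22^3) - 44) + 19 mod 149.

44

(22)^3 ≡ 69 (mod 149)
69 - 44 = 25
25 + 19 = 44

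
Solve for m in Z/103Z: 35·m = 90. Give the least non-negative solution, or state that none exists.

32

gcd(35, 103) = 1, so a unique solution mod 103 exists.
35⁻¹ ≡ 53 (mod 103).
m ≡ 53·90 ≡ 32 (mod 103).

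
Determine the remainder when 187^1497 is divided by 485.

152

1497 in binary is 10111011001, i.e. 1497 = 1024 + 256 + 128 + 64 + 16 + 8 + 1.
187^1 ≡ 187 (mod 485)
187^2 ≡ 187^2 = 34969 ≡ 49 (mod 485)
187^4 ≡ 49^2 = 2401 ≡ 461 (mod 485)
187^8 ≡ 461^2 = 212521 ≡ 91 (mod 485)
187^16 ≡ 91^2 = 8281 ≡ 36 (mod 485)
187^32 ≡ 36^2 = 1296 ≡ 326 (mod 485)
187^64 ≡ 326^2 = 106276 ≡ 61 (mod 485)
187^128 ≡ 61^2 = 3721 ≡ 326 (mod 485)
187^256 ≡ 326^2 = 106276 ≡ 61 (mod 485)
187^512 ≡ 61^2 = 3721 ≡ 326 (mod 485)
187^1024 ≡ 326^2 = 106276 ≡ 61 (mod 485)
187^1497 = 187^1024 × 187^256 × 187^128 × 187^64 × 187^16 × 187^8 × 187^1 ≡ 61 × 61 × 326 × 61 × 36 × 91 × 187 (mod 485).
Accumulate the product:
61 × 61 = 3721 ≡ 326
326 × 326 = 106276 ≡ 61
61 × 61 = 3721 ≡ 326
326 × 36 = 11736 ≡ 96
96 × 91 = 8736 ≡ 6
6 × 187 = 1122 ≡ 152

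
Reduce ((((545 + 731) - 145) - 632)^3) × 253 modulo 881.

449

545 + 731 = 1276 ≡ 395 (mod 881)
395 - 145 = 250
250 - 632 = -382 ≡ 499 (mod 881)
(499)^3 ≡ 545 (mod 881)
545 × 253 = 137885 ≡ 449 (mod 881)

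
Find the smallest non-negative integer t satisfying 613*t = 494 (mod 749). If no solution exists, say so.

470

gcd(613, 749) = 1, so a unique solution mod 749 exists.
613⁻¹ ≡ 380 (mod 749).
t ≡ 380*494 ≡ 470 (mod 749).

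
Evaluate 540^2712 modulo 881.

By square-and-multiply:
540^1 ≡ 540 (mod 881)
540^2 ≡ 540^2 = 291600 ≡ 870 (mod 881)
540^4 ≡ 870^2 = 756900 ≡ 121 (mod 881)
540^8 ≡ 121^2 = 14641 ≡ 545 (mod 881)
540^16 ≡ 545^2 = 297025 ≡ 128 (mod 881)
540^32 ≡ 128^2 = 16384 ≡ 526 (mod 881)
540^64 ≡ 526^2 = 276676 ≡ 42 (mod 881)
540^128 ≡ 42^2 = 1764 ≡ 2 (mod 881)
540^256 ≡ 2^2 = 4 (mod 881)
540^512 ≡ 4^2 = 16 (mod 881)
540^1024 ≡ 16^2 = 256 (mod 881)
540^2048 ≡ 256^2 = 65536 ≡ 342 (mod 881)
540^2712 = 540^2048 * 540^512 * 540^128 * 540^16 * 540^8 ≡ 342 * 16 * 2 * 128 * 545 (mod 881).
Accumulate the product:
342 * 16 = 5472 ≡ 186
186 * 2 = 372
372 * 128 = 47616 ≡ 42
42 * 545 = 22890 ≡ 865

865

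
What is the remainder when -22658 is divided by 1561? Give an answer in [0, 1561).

-22658 = -15×1561 + 757, so -22658 ≡ 757 (mod 1561).

757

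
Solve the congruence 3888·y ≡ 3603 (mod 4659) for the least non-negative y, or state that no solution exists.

gcd(3888, 4659) = 3, and 3 | 3603, so solutions exist.
Divide through by 3: 1296·y = 1201 (mod 1553).
1296⁻¹ ≡ 1130 (mod 1553).
y ≡ 1130·1201 ≡ 1361 (mod 1553).
The smallest non-negative solution is y = 1361.

1361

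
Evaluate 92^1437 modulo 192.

128

Using repeated squaring:
1437 in binary is 10110011101, i.e. 1437 = 1024 + 256 + 128 + 16 + 8 + 4 + 1.
92^1 ≡ 92 (mod 192)
92^2 ≡ 92^2 = 8464 ≡ 16 (mod 192)
92^4 ≡ 16^2 = 256 ≡ 64 (mod 192)
92^8 ≡ 64^2 = 4096 ≡ 64 (mod 192)
92^16 ≡ 64^2 = 4096 ≡ 64 (mod 192)
92^32 ≡ 64^2 = 4096 ≡ 64 (mod 192)
92^64 ≡ 64^2 = 4096 ≡ 64 (mod 192)
92^128 ≡ 64^2 = 4096 ≡ 64 (mod 192)
92^256 ≡ 64^2 = 4096 ≡ 64 (mod 192)
92^512 ≡ 64^2 = 4096 ≡ 64 (mod 192)
92^1024 ≡ 64^2 = 4096 ≡ 64 (mod 192)
92^1437 = 92^1024 · 92^256 · 92^128 · 92^16 · 92^8 · 92^4 · 92^1 ≡ 64 · 64 · 64 · 64 · 64 · 64 · 92 (mod 192).
Accumulate the product:
64 · 64 = 4096 ≡ 64
64 · 64 = 4096 ≡ 64
64 · 64 = 4096 ≡ 64
64 · 64 = 4096 ≡ 64
64 · 64 = 4096 ≡ 64
64 · 92 = 5888 ≡ 128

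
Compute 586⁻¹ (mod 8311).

1631

By the extended Euclidean algorithm:
8311 = 14*586 + 107
586 = 5*107 + 51
107 = 2*51 + 5
51 = 10*5 + 1
5 = 5*1 + 0
gcd(586, 8311) = 1, so the inverse exists.
Bézout: 1 = −115*8311 + 1631*586.
So 586⁻¹ ≡ 1631 (mod 8311).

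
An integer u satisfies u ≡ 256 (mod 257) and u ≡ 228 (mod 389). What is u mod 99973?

257⁻¹ mod 389: 257*333 ≡ 1 (mod 389), so 257⁻¹ ≡ 333.
u = 256 + 257*((228 − 256)*333 mod 389) = 256 + 257*12 = 3340.

3340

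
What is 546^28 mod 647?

28 in binary is 11100, i.e. 28 = 16 + 8 + 4.
546^1 ≡ 546 (mod 647)
546^2 ≡ 546^2 = 298116 ≡ 496 (mod 647)
546^4 ≡ 496^2 = 246016 ≡ 156 (mod 647)
546^8 ≡ 156^2 = 24336 ≡ 397 (mod 647)
546^16 ≡ 397^2 = 157609 ≡ 388 (mod 647)
546^28 = 546^16 × 546^8 × 546^4 ≡ 388 × 397 × 156 (mod 647).
Accumulate the product:
388 × 397 = 154036 ≡ 50
50 × 156 = 7800 ≡ 36

36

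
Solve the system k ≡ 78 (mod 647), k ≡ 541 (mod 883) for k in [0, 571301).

223940

647⁻¹ mod 883: 647×550 ≡ 1 (mod 883), so 647⁻¹ ≡ 550.
k = 78 + 647×((541 − 78)×550 mod 883) = 78 + 647×346 = 223940.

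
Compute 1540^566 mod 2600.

400

566 in binary is 1000110110, i.e. 566 = 512 + 32 + 16 + 4 + 2.
1540^1 ≡ 1540 (mod 2600)
1540^2 ≡ 1540^2 = 2371600 ≡ 400 (mod 2600)
1540^4 ≡ 400^2 = 160000 ≡ 1400 (mod 2600)
1540^8 ≡ 1400^2 = 1960000 ≡ 2200 (mod 2600)
1540^16 ≡ 2200^2 = 4840000 ≡ 1400 (mod 2600)
1540^32 ≡ 1400^2 = 1960000 ≡ 2200 (mod 2600)
1540^64 ≡ 2200^2 = 4840000 ≡ 1400 (mod 2600)
1540^128 ≡ 1400^2 = 1960000 ≡ 2200 (mod 2600)
1540^256 ≡ 2200^2 = 4840000 ≡ 1400 (mod 2600)
1540^512 ≡ 1400^2 = 1960000 ≡ 2200 (mod 2600)
1540^566 = 1540^512 · 1540^32 · 1540^16 · 1540^4 · 1540^2 ≡ 2200 · 2200 · 1400 · 1400 · 400 (mod 2600).
Accumulate the product:
2200 · 2200 = 4840000 ≡ 1400
1400 · 1400 = 1960000 ≡ 2200
2200 · 1400 = 3080000 ≡ 1600
1600 · 400 = 640000 ≡ 400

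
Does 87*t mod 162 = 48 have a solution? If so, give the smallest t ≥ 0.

8

gcd(87, 162) = 3, and 3 | 48, so solutions exist.
Divide through by 3: 29*t ≡ 16 (mod 54).
29⁻¹ ≡ 41 (mod 54).
t ≡ 41*16 ≡ 8 (mod 54).
The smallest non-negative solution is t = 8.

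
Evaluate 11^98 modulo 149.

9

98 in binary is 1100010, i.e. 98 = 64 + 32 + 2.
11^1 ≡ 11 (mod 149)
11^2 ≡ 11^2 = 121 (mod 149)
11^4 ≡ 121^2 = 14641 ≡ 39 (mod 149)
11^8 ≡ 39^2 = 1521 ≡ 31 (mod 149)
11^16 ≡ 31^2 = 961 ≡ 67 (mod 149)
11^32 ≡ 67^2 = 4489 ≡ 19 (mod 149)
11^64 ≡ 19^2 = 361 ≡ 63 (mod 149)
11^98 = 11^64 · 11^32 · 11^2 ≡ 63 · 19 · 121 (mod 149).
Accumulate the product:
63 · 19 = 1197 ≡ 5
5 · 121 = 605 ≡ 9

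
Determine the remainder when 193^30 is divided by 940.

Using repeated squaring:
193^1 ≡ 193 (mod 940)
193^2 ≡ 193^2 = 37249 ≡ 589 (mod 940)
193^4 ≡ 589^2 = 346921 ≡ 61 (mod 940)
193^8 ≡ 61^2 = 3721 ≡ 901 (mod 940)
193^16 ≡ 901^2 = 811801 ≡ 581 (mod 940)
193^30 = 193^16 × 193^8 × 193^4 × 193^2 ≡ 581 × 901 × 61 × 589 (mod 940).
Accumulate the product:
581 × 901 = 523481 ≡ 841
841 × 61 = 51301 ≡ 541
541 × 589 = 318649 ≡ 929

929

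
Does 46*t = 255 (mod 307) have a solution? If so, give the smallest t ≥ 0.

119

gcd(46, 307) = 1, so a unique solution mod 307 exists.
46⁻¹ ≡ 287 (mod 307).
t ≡ 287*255 ≡ 119 (mod 307).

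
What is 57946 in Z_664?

57946 = 87*664 + 178, so 57946 ≡ 178 (mod 664).

178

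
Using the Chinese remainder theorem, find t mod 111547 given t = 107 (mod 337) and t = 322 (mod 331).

337⁻¹ mod 331: 337·276 ≡ 1 (mod 331), so 337⁻¹ ≡ 276.
t = 107 + 337·((322 − 107)·276 mod 331) = 107 + 337·91 = 30774.
Check: 30774 mod 337 = 107, 30774 mod 331 = 322. ✓

30774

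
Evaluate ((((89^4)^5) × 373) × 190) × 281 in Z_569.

386

(89)^4 ≡ 318 (mod 569)
(318)^5 ≡ 433 (mod 569)
433 × 373 = 161509 ≡ 482 (mod 569)
482 × 190 = 91580 ≡ 540 (mod 569)
540 × 281 = 151740 ≡ 386 (mod 569)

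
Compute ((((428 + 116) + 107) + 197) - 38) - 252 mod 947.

558

428 + 116 = 544
544 + 107 = 651
651 + 197 = 848
848 - 38 = 810
810 - 252 = 558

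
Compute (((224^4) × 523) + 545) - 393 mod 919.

883

(224)^4 ≡ 149 (mod 919)
149 × 523 = 77927 ≡ 731 (mod 919)
731 + 545 = 1276 ≡ 357 (mod 919)
357 - 393 = -36 ≡ 883 (mod 919)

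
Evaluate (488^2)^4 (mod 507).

484

(488)^2 ≡ 361 (mod 507)
(361)^4 ≡ 484 (mod 507)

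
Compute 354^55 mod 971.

762

Using repeated squaring:
55 in binary is 110111, i.e. 55 = 32 + 16 + 4 + 2 + 1.
354^1 ≡ 354 (mod 971)
354^2 ≡ 354^2 = 125316 ≡ 57 (mod 971)
354^4 ≡ 57^2 = 3249 ≡ 336 (mod 971)
354^8 ≡ 336^2 = 112896 ≡ 260 (mod 971)
354^16 ≡ 260^2 = 67600 ≡ 601 (mod 971)
354^32 ≡ 601^2 = 361201 ≡ 960 (mod 971)
354^55 = 354^32 · 354^16 · 354^4 · 354^2 · 354^1 ≡ 960 · 601 · 336 · 57 · 354 (mod 971).
Accumulate the product:
960 · 601 = 576960 ≡ 186
186 · 336 = 62496 ≡ 352
352 · 57 = 20064 ≡ 644
644 · 354 = 227976 ≡ 762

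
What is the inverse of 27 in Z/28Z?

27

Run the extended Euclidean algorithm:
28 = 1×27 + 1
27 = 27×1 + 0
gcd(27, 28) = 1, so the inverse exists.
Bézout: 1 = 1×28 − 1×27.
So 27⁻¹ ≡ −1 ≡ 27 (mod 28).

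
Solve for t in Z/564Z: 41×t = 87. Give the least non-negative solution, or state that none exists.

gcd(41, 564) = 1, so a unique solution mod 564 exists.
41⁻¹ ≡ 509 (mod 564).
t ≡ 509×87 ≡ 291 (mod 564).

291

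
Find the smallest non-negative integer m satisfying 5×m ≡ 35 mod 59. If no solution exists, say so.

7

gcd(5, 59) = 1, so a unique solution mod 59 exists.
5⁻¹ ≡ 12 (mod 59).
m ≡ 12×35 ≡ 7 (mod 59).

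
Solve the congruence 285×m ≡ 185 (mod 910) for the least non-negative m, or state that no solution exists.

23

gcd(285, 910) = 5, and 5 | 185, so solutions exist.
Divide through by 5: 57×m ≡ 37 (mod 182).
57⁻¹ ≡ 99 (mod 182).
m ≡ 99×37 ≡ 23 (mod 182).
The smallest non-negative solution is m = 23.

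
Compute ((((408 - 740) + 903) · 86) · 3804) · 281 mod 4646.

4254

408 - 740 = -332 ≡ 4314 (mod 4646)
4314 + 903 = 5217 ≡ 571 (mod 4646)
571 · 86 = 49106 ≡ 2646 (mod 4646)
2646 · 3804 = 10065384 ≡ 2148 (mod 4646)
2148 · 281 = 603588 ≡ 4254 (mod 4646)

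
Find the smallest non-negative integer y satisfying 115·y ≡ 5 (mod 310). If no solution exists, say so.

gcd(115, 310) = 5, and 5 | 5, so solutions exist.
Divide through by 5: 23·y = 1 (mod 62).
23⁻¹ ≡ 27 (mod 62).
y ≡ 27·1 ≡ 27 (mod 62).
The smallest non-negative solution is y = 27.

27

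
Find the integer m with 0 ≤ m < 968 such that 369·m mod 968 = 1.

585

968 = 2×369 + 230
369 = 1×230 + 139
230 = 1×139 + 91
139 = 1×91 + 48
91 = 1×48 + 43
48 = 1×43 + 5
43 = 8×5 + 3
5 = 1×3 + 2
3 = 1×2 + 1
2 = 2×1 + 0
gcd(369, 968) = 1, so the inverse exists.
Bézout: 1 = 146×968 − 383×369.
So 369⁻¹ ≡ −383 ≡ 585 (mod 968).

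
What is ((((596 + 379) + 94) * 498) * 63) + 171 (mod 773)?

596 + 379 = 975 ≡ 202 (mod 773)
202 + 94 = 296
296 * 498 = 147408 ≡ 538 (mod 773)
538 * 63 = 33894 ≡ 655 (mod 773)
655 + 171 = 826 ≡ 53 (mod 773)

53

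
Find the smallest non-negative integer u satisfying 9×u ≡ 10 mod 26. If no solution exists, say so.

4

gcd(9, 26) = 1, so a unique solution mod 26 exists.
9⁻¹ ≡ 3 (mod 26).
u ≡ 3×10 ≡ 4 (mod 26).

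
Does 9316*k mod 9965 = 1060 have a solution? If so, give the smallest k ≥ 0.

gcd(9316, 9965) = 1, so a unique solution mod 9965 exists.
9316⁻¹ ≡ 4376 (mod 9965).
k ≡ 4376*1060 ≡ 4835 (mod 9965).

4835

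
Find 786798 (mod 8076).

786798 = 97·8076 + 3426, so 786798 ≡ 3426 (mod 8076).

3426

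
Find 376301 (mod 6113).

376301 = 61*6113 + 3408, so 376301 ≡ 3408 (mod 6113).

3408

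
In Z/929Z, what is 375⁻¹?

Apply the Euclidean algorithm and back-substitute:
929 = 2*375 + 179
375 = 2*179 + 17
179 = 10*17 + 9
17 = 1*9 + 8
9 = 1*8 + 1
8 = 8*1 + 0
gcd(375, 929) = 1, so the inverse exists.
Bézout: 1 = 44*929 − 109*375.
So 375⁻¹ ≡ −109 ≡ 820 (mod 929).

820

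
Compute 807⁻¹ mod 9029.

9029 = 11·807 + 152
807 = 5·152 + 47
152 = 3·47 + 11
47 = 4·11 + 3
11 = 3·3 + 2
3 = 1·2 + 1
2 = 2·1 + 0
gcd(807, 9029) = 1, so the inverse exists.
Back-substitute for 1:
1 = 1·3 − 1·2
  = −1·11 + 4·3
  = 4·47 − 17·11
  = −17·152 + 55·47
  = 55·807 − 292·152
  = −292·9029 + 3267·807
So 807⁻¹ ≡ 3267 (mod 9029).

3267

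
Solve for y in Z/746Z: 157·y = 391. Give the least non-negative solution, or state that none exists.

31

gcd(157, 746) = 1, so a unique solution mod 746 exists.
157⁻¹ ≡ 727 (mod 746).
y ≡ 727·391 ≡ 31 (mod 746).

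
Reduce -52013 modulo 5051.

3548

-52013 = -11×5051 + 3548, so -52013 ≡ 3548 (mod 5051).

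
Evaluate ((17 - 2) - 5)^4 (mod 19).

6

17 - 2 = 15
15 - 5 = 10
(10)^4 ≡ 6 (mod 19)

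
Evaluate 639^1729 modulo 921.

246

1729 in binary is 11011000001, i.e. 1729 = 1024 + 512 + 128 + 64 + 1.
639^1 ≡ 639 (mod 921)
639^2 ≡ 639^2 = 408321 ≡ 318 (mod 921)
639^4 ≡ 318^2 = 101124 ≡ 735 (mod 921)
639^8 ≡ 735^2 = 540225 ≡ 519 (mod 921)
639^16 ≡ 519^2 = 269361 ≡ 429 (mod 921)
639^32 ≡ 429^2 = 184041 ≡ 762 (mod 921)
639^64 ≡ 762^2 = 580644 ≡ 414 (mod 921)
639^128 ≡ 414^2 = 171396 ≡ 90 (mod 921)
639^256 ≡ 90^2 = 8100 ≡ 732 (mod 921)
639^512 ≡ 732^2 = 535824 ≡ 723 (mod 921)
639^1024 ≡ 723^2 = 522729 ≡ 522 (mod 921)
639^1729 = 639^1024 × 639^512 × 639^128 × 639^64 × 639^1 ≡ 522 × 723 × 90 × 414 × 639 (mod 921).
Accumulate the product:
522 × 723 = 377406 ≡ 717
717 × 90 = 64530 ≡ 60
60 × 414 = 24840 ≡ 894
894 × 639 = 571266 ≡ 246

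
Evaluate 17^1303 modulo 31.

Using repeated squaring:
1303 in binary is 10100010111, i.e. 1303 = 1024 + 256 + 16 + 4 + 2 + 1.
17^1 ≡ 17 (mod 31)
17^2 ≡ 17^2 = 289 ≡ 10 (mod 31)
17^4 ≡ 10^2 = 100 ≡ 7 (mod 31)
17^8 ≡ 7^2 = 49 ≡ 18 (mod 31)
17^16 ≡ 18^2 = 324 ≡ 14 (mod 31)
17^32 ≡ 14^2 = 196 ≡ 10 (mod 31)
17^64 ≡ 10^2 = 100 ≡ 7 (mod 31)
17^128 ≡ 7^2 = 49 ≡ 18 (mod 31)
17^256 ≡ 18^2 = 324 ≡ 14 (mod 31)
17^512 ≡ 14^2 = 196 ≡ 10 (mod 31)
17^1024 ≡ 10^2 = 100 ≡ 7 (mod 31)
17^1303 = 17^1024 × 17^256 × 17^16 × 17^4 × 17^2 × 17^1 ≡ 7 × 14 × 14 × 7 × 10 × 17 (mod 31).
Accumulate the product:
7 × 14 = 98 ≡ 5
5 × 14 = 70 ≡ 8
8 × 7 = 56 ≡ 25
25 × 10 = 250 ≡ 2
2 × 17 = 34 ≡ 3

3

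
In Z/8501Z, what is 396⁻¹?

5560

Run the extended Euclidean algorithm:
8501 = 21×396 + 185
396 = 2×185 + 26
185 = 7×26 + 3
26 = 8×3 + 2
3 = 1×2 + 1
2 = 2×1 + 0
gcd(396, 8501) = 1, so the inverse exists.
Back-substitute for 1:
1 = 1×3 − 1×2
  = −1×26 + 9×3
  = 9×185 − 64×26
  = −64×396 + 137×185
  = 137×8501 − 2941×396
So 396⁻¹ ≡ −2941 ≡ 5560 (mod 8501).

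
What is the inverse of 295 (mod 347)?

347 = 1*295 + 52
295 = 5*52 + 35
52 = 1*35 + 17
35 = 2*17 + 1
17 = 17*1 + 0
gcd(295, 347) = 1, so the inverse exists.
Bézout: 1 = −17*347 + 20*295.
So 295⁻¹ ≡ 20 (mod 347).

20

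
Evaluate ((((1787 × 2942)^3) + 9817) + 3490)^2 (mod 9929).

8810

1787 × 2942 = 5257354 ≡ 4913 (mod 9929)
(4913)^3 ≡ 1174 (mod 9929)
1174 + 9817 = 10991 ≡ 1062 (mod 9929)
1062 + 3490 = 4552
(4552)^2 ≡ 8810 (mod 9929)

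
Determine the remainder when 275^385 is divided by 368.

275

275^1 ≡ 275 (mod 368)
275^2 ≡ 275^2 = 75625 ≡ 185 (mod 368)
275^4 ≡ 185^2 = 34225 ≡ 1 (mod 368)
275^8 ≡ 1^2 = 1 (mod 368)
275^16 ≡ 1^2 = 1 (mod 368)
275^32 ≡ 1^2 = 1 (mod 368)
275^64 ≡ 1^2 = 1 (mod 368)
275^128 ≡ 1^2 = 1 (mod 368)
275^256 ≡ 1^2 = 1 (mod 368)
275^385 = 275^256 · 275^128 · 275^1 ≡ 1 · 1 · 275 (mod 368).
Accumulate the product:
1 · 1 = 1
1 · 275 = 275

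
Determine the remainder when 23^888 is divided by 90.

By square-and-multiply:
888 in binary is 1101111000, i.e. 888 = 512 + 256 + 64 + 32 + 16 + 8.
23^1 ≡ 23 (mod 90)
23^2 ≡ 23^2 = 529 ≡ 79 (mod 90)
23^4 ≡ 79^2 = 6241 ≡ 31 (mod 90)
23^8 ≡ 31^2 = 961 ≡ 61 (mod 90)
23^16 ≡ 61^2 = 3721 ≡ 31 (mod 90)
23^32 ≡ 31^2 = 961 ≡ 61 (mod 90)
23^64 ≡ 61^2 = 3721 ≡ 31 (mod 90)
23^128 ≡ 31^2 = 961 ≡ 61 (mod 90)
23^256 ≡ 61^2 = 3721 ≡ 31 (mod 90)
23^512 ≡ 31^2 = 961 ≡ 61 (mod 90)
23^888 = 23^512 × 23^256 × 23^64 × 23^32 × 23^16 × 23^8 ≡ 61 × 31 × 31 × 61 × 31 × 61 (mod 90).
Accumulate the product:
61 × 31 = 1891 ≡ 1
1 × 31 = 31
31 × 61 = 1891 ≡ 1
1 × 31 = 31
31 × 61 = 1891 ≡ 1

1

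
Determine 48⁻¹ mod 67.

7

67 = 1·48 + 19
48 = 2·19 + 10
19 = 1·10 + 9
10 = 1·9 + 1
9 = 9·1 + 0
gcd(48, 67) = 1, so the inverse exists.
Bézout: 1 = −5·67 + 7·48.
So 48⁻¹ ≡ 7 (mod 67).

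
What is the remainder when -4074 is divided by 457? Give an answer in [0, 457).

-4074 = -9×457 + 39, so -4074 ≡ 39 (mod 457).

39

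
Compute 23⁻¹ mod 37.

29

37 = 1·23 + 14
23 = 1·14 + 9
14 = 1·9 + 5
9 = 1·5 + 4
5 = 1·4 + 1
4 = 4·1 + 0
gcd(23, 37) = 1, so the inverse exists.
Back-substitute for 1:
1 = 1·5 − 1·4
  = −1·9 + 2·5
  = 2·14 − 3·9
  = −3·23 + 5·14
  = 5·37 − 8·23
So 23⁻¹ ≡ −8 ≡ 29 (mod 37).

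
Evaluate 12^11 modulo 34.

6

11 in binary is 1011, i.e. 11 = 8 + 2 + 1.
12^1 ≡ 12 (mod 34)
12^2 ≡ 12^2 = 144 ≡ 8 (mod 34)
12^4 ≡ 8^2 = 64 ≡ 30 (mod 34)
12^8 ≡ 30^2 = 900 ≡ 16 (mod 34)
12^11 = 12^8 · 12^2 · 12^1 ≡ 16 · 8 · 12 (mod 34).
Accumulate the product:
16 · 8 = 128 ≡ 26
26 · 12 = 312 ≡ 6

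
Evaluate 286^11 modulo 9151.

By square-and-multiply:
11 in binary is 1011, i.e. 11 = 8 + 2 + 1.
286^1 ≡ 286 (mod 9151)
286^2 ≡ 286^2 = 81796 ≡ 8588 (mod 9151)
286^4 ≡ 8588^2 = 73753744 ≡ 5835 (mod 9151)
286^8 ≡ 5835^2 = 34047225 ≡ 5505 (mod 9151)
286^11 = 286^8 * 286^2 * 286^1 ≡ 5505 * 8588 * 286 (mod 9151).
Accumulate the product:
5505 * 8588 = 47276940 ≡ 2874
2874 * 286 = 821964 ≡ 7525

7525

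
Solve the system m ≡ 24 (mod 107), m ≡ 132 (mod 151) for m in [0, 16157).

107⁻¹ mod 151: 107*24 ≡ 1 (mod 151), so 107⁻¹ ≡ 24.
m = 24 + 107*((132 − 24)*24 mod 151) = 24 + 107*25 = 2699.

2699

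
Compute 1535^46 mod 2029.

46 in binary is 101110, i.e. 46 = 32 + 8 + 4 + 2.
1535^1 ≡ 1535 (mod 2029)
1535^2 ≡ 1535^2 = 2356225 ≡ 556 (mod 2029)
1535^4 ≡ 556^2 = 309136 ≡ 728 (mod 2029)
1535^8 ≡ 728^2 = 529984 ≡ 415 (mod 2029)
1535^16 ≡ 415^2 = 172225 ≡ 1789 (mod 2029)
1535^32 ≡ 1789^2 = 3200521 ≡ 788 (mod 2029)
1535^46 = 1535^32 × 1535^8 × 1535^4 × 1535^2 ≡ 788 × 415 × 728 × 556 (mod 2029).
Accumulate the product:
788 × 415 = 327020 ≡ 351
351 × 728 = 255528 ≡ 1903
1903 × 556 = 1058068 ≡ 959

959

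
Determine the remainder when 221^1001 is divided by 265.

211

By square-and-multiply:
1001 in binary is 1111101001, i.e. 1001 = 512 + 256 + 128 + 64 + 32 + 8 + 1.
221^1 ≡ 221 (mod 265)
221^2 ≡ 221^2 = 48841 ≡ 81 (mod 265)
221^4 ≡ 81^2 = 6561 ≡ 201 (mod 265)
221^8 ≡ 201^2 = 40401 ≡ 121 (mod 265)
221^16 ≡ 121^2 = 14641 ≡ 66 (mod 265)
221^32 ≡ 66^2 = 4356 ≡ 116 (mod 265)
221^64 ≡ 116^2 = 13456 ≡ 206 (mod 265)
221^128 ≡ 206^2 = 42436 ≡ 36 (mod 265)
221^256 ≡ 36^2 = 1296 ≡ 236 (mod 265)
221^512 ≡ 236^2 = 55696 ≡ 46 (mod 265)
221^1001 = 221^512 * 221^256 * 221^128 * 221^64 * 221^32 * 221^8 * 221^1 ≡ 46 * 236 * 36 * 206 * 116 * 121 * 221 (mod 265).
Accumulate the product:
46 * 236 = 10856 ≡ 256
256 * 36 = 9216 ≡ 206
206 * 206 = 42436 ≡ 36
36 * 116 = 4176 ≡ 201
201 * 121 = 24321 ≡ 206
206 * 221 = 45526 ≡ 211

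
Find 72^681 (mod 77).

By square-and-multiply:
72^1 ≡ 72 (mod 77)
72^2 ≡ 72^2 = 5184 ≡ 25 (mod 77)
72^4 ≡ 25^2 = 625 ≡ 9 (mod 77)
72^8 ≡ 9^2 = 81 ≡ 4 (mod 77)
72^16 ≡ 4^2 = 16 (mod 77)
72^32 ≡ 16^2 = 256 ≡ 25 (mod 77)
72^64 ≡ 25^2 = 625 ≡ 9 (mod 77)
72^128 ≡ 9^2 = 81 ≡ 4 (mod 77)
72^256 ≡ 4^2 = 16 (mod 77)
72^512 ≡ 16^2 = 256 ≡ 25 (mod 77)
72^681 = 72^512 × 72^128 × 72^32 × 72^8 × 72^1 ≡ 25 × 4 × 25 × 4 × 72 (mod 77).
Accumulate the product:
25 × 4 = 100 ≡ 23
23 × 25 = 575 ≡ 36
36 × 4 = 144 ≡ 67
67 × 72 = 4824 ≡ 50

50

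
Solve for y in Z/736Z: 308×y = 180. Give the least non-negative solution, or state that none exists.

gcd(308, 736) = 4, and 4 | 180, so solutions exist.
Divide through by 4: 77×y mod 184 = 45.
77⁻¹ ≡ 141 (mod 184).
y ≡ 141×45 ≡ 89 (mod 184).
The smallest non-negative solution is y = 89.

89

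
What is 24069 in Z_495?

309

24069 = 48×495 + 309, so 24069 ≡ 309 (mod 495).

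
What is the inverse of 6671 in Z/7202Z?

Apply the Euclidean algorithm and back-substitute:
7202 = 1*6671 + 531
6671 = 12*531 + 299
531 = 1*299 + 232
299 = 1*232 + 67
232 = 3*67 + 31
67 = 2*31 + 5
31 = 6*5 + 1
5 = 5*1 + 0
gcd(6671, 7202) = 1, so the inverse exists.
Back-substitute for 1:
1 = 1*31 − 6*5
  = −6*67 + 13*31
  = 13*232 − 45*67
  = −45*299 + 58*232
  = 58*531 − 103*299
  = −103*6671 + 1294*531
  = 1294*7202 − 1397*6671
So 6671⁻¹ ≡ −1397 ≡ 5805 (mod 7202).

5805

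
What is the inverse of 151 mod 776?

Run the extended Euclidean algorithm:
776 = 5*151 + 21
151 = 7*21 + 4
21 = 5*4 + 1
4 = 4*1 + 0
gcd(151, 776) = 1, so the inverse exists.
Back-substitute for 1:
1 = 1*21 − 5*4
  = −5*151 + 36*21
  = 36*776 − 185*151
So 151⁻¹ ≡ −185 ≡ 591 (mod 776).

591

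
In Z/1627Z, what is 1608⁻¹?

685

1627 = 1*1608 + 19
1608 = 84*19 + 12
19 = 1*12 + 7
12 = 1*7 + 5
7 = 1*5 + 2
5 = 2*2 + 1
2 = 2*1 + 0
gcd(1608, 1627) = 1, so the inverse exists.
Bézout: 1 = −677*1627 + 685*1608.
So 1608⁻¹ ≡ 685 (mod 1627).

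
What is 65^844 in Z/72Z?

25

65^1 ≡ 65 (mod 72)
65^2 ≡ 65^2 = 4225 ≡ 49 (mod 72)
65^4 ≡ 49^2 = 2401 ≡ 25 (mod 72)
65^8 ≡ 25^2 = 625 ≡ 49 (mod 72)
65^16 ≡ 49^2 = 2401 ≡ 25 (mod 72)
65^32 ≡ 25^2 = 625 ≡ 49 (mod 72)
65^64 ≡ 49^2 = 2401 ≡ 25 (mod 72)
65^128 ≡ 25^2 = 625 ≡ 49 (mod 72)
65^256 ≡ 49^2 = 2401 ≡ 25 (mod 72)
65^512 ≡ 25^2 = 625 ≡ 49 (mod 72)
65^844 = 65^512 · 65^256 · 65^64 · 65^8 · 65^4 ≡ 49 · 25 · 25 · 49 · 25 (mod 72).
Accumulate the product:
49 · 25 = 1225 ≡ 1
1 · 25 = 25
25 · 49 = 1225 ≡ 1
1 · 25 = 25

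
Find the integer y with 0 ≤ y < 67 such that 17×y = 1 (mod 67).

Run the extended Euclidean algorithm:
67 = 3×17 + 16
17 = 1×16 + 1
16 = 16×1 + 0
gcd(17, 67) = 1, so the inverse exists.
Back-substitute for 1:
1 = 1×17 − 1×16
  = −1×67 + 4×17
So 17⁻¹ ≡ 4 (mod 67).

4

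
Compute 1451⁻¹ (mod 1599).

1599 = 1×1451 + 148
1451 = 9×148 + 119
148 = 1×119 + 29
119 = 4×29 + 3
29 = 9×3 + 2
3 = 1×2 + 1
2 = 2×1 + 0
gcd(1451, 1599) = 1, so the inverse exists.
Back-substitute for 1:
1 = 1×3 − 1×2
  = −1×29 + 10×3
  = 10×119 − 41×29
  = −41×148 + 51×119
  = 51×1451 − 500×148
  = −500×1599 + 551×1451
So 1451⁻¹ ≡ 551 (mod 1599).

551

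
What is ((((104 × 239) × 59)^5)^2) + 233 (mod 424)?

104 × 239 = 24856 ≡ 264 (mod 424)
264 × 59 = 15576 ≡ 312 (mod 424)
(312)^5 ≡ 280 (mod 424)
(280)^2 ≡ 384 (mod 424)
384 + 233 = 617 ≡ 193 (mod 424)

193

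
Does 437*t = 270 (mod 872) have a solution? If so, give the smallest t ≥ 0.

gcd(437, 872) = 1, so a unique solution mod 872 exists.
437⁻¹ ≡ 437 (mod 872).
t ≡ 437*270 ≡ 270 (mod 872).

270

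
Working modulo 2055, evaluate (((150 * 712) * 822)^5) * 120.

150 * 712 = 106800 ≡ 1995 (mod 2055)
1995 * 822 = 1639890 ≡ 0 (mod 2055)
(0)^5 ≡ 0 (mod 2055)
0 * 120 = 0

0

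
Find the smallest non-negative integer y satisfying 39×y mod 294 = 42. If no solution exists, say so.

84

gcd(39, 294) = 3, and 3 | 42, so solutions exist.
Divide through by 3: 13×y ≡ 14 (mod 98).
13⁻¹ ≡ 83 (mod 98).
y ≡ 83×14 ≡ 84 (mod 98).
The smallest non-negative solution is y = 84.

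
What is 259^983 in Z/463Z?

Compute successive squares:
259^1 ≡ 259 (mod 463)
259^2 ≡ 259^2 = 67081 ≡ 409 (mod 463)
259^4 ≡ 409^2 = 167281 ≡ 138 (mod 463)
259^8 ≡ 138^2 = 19044 ≡ 61 (mod 463)
259^16 ≡ 61^2 = 3721 ≡ 17 (mod 463)
259^32 ≡ 17^2 = 289 (mod 463)
259^64 ≡ 289^2 = 83521 ≡ 181 (mod 463)
259^128 ≡ 181^2 = 32761 ≡ 351 (mod 463)
259^256 ≡ 351^2 = 123201 ≡ 43 (mod 463)
259^512 ≡ 43^2 = 1849 ≡ 460 (mod 463)
259^983 = 259^512 × 259^256 × 259^128 × 259^64 × 259^16 × 259^4 × 259^2 × 259^1 ≡ 460 × 43 × 351 × 181 × 17 × 138 × 409 × 259 (mod 463).
Accumulate the product:
460 × 43 = 19780 ≡ 334
334 × 351 = 117234 ≡ 95
95 × 181 = 17195 ≡ 64
64 × 17 = 1088 ≡ 162
162 × 138 = 22356 ≡ 132
132 × 409 = 53988 ≡ 280
280 × 259 = 72520 ≡ 292

292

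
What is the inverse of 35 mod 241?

Apply the Euclidean algorithm and back-substitute:
241 = 6*35 + 31
35 = 1*31 + 4
31 = 7*4 + 3
4 = 1*3 + 1
3 = 3*1 + 0
gcd(35, 241) = 1, so the inverse exists.
Bézout: 1 = −9*241 + 62*35.
So 35⁻¹ ≡ 62 (mod 241).

62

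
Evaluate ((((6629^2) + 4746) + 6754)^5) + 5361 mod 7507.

(6629)^2 ≡ 5170 (mod 7507)
5170 + 4746 = 9916 ≡ 2409 (mod 7507)
2409 + 6754 = 9163 ≡ 1656 (mod 7507)
(1656)^5 ≡ 4222 (mod 7507)
4222 + 5361 = 9583 ≡ 2076 (mod 7507)

2076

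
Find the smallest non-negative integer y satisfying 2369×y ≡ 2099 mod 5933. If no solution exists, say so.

2608

gcd(2369, 5933) = 1, so a unique solution mod 5933 exists.
2369⁻¹ ≡ 2825 (mod 5933).
y ≡ 2825×2099 ≡ 2608 (mod 5933).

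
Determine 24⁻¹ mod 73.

70

Apply the Euclidean algorithm and back-substitute:
73 = 3×24 + 1
24 = 24×1 + 0
gcd(24, 73) = 1, so the inverse exists.
Bézout: 1 = 1×73 − 3×24.
So 24⁻¹ ≡ −3 ≡ 70 (mod 73).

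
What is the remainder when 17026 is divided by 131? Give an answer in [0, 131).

17026 = 129*131 + 127, so 17026 ≡ 127 (mod 131).

127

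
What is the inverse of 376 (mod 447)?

277

By the extended Euclidean algorithm:
447 = 1·376 + 71
376 = 5·71 + 21
71 = 3·21 + 8
21 = 2·8 + 5
8 = 1·5 + 3
5 = 1·3 + 2
3 = 1·2 + 1
2 = 2·1 + 0
gcd(376, 447) = 1, so the inverse exists.
Back-substitute for 1:
1 = 1·3 − 1·2
  = −1·5 + 2·3
  = 2·8 − 3·5
  = −3·21 + 8·8
  = 8·71 − 27·21
  = −27·376 + 143·71
  = 143·447 − 170·376
So 376⁻¹ ≡ −170 ≡ 277 (mod 447).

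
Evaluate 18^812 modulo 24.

0

812 in binary is 1100101100, i.e. 812 = 512 + 256 + 32 + 8 + 4.
18^1 ≡ 18 (mod 24)
18^2 ≡ 18^2 = 324 ≡ 12 (mod 24)
18^4 ≡ 12^2 = 144 ≡ 0 (mod 24)
18^8 ≡ 0^2 = 0 (mod 24)
18^16 ≡ 0^2 = 0 (mod 24)
18^32 ≡ 0^2 = 0 (mod 24)
18^64 ≡ 0^2 = 0 (mod 24)
18^128 ≡ 0^2 = 0 (mod 24)
18^256 ≡ 0^2 = 0 (mod 24)
18^512 ≡ 0^2 = 0 (mod 24)
18^812 = 18^512 · 18^256 · 18^32 · 18^8 · 18^4 ≡ 0 · 0 · 0 · 0 · 0 (mod 24).
Accumulate the product:
0 · 0 = 0
0 · 0 = 0
0 · 0 = 0
0 · 0 = 0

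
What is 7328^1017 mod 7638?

Compute successive squares:
1017 in binary is 1111111001, i.e. 1017 = 512 + 256 + 128 + 64 + 32 + 16 + 8 + 1.
7328^1 ≡ 7328 (mod 7638)
7328^2 ≡ 7328^2 = 53699584 ≡ 4444 (mod 7638)
7328^4 ≡ 4444^2 = 19749136 ≡ 4906 (mod 7638)
7328^8 ≡ 4906^2 = 24068836 ≡ 1498 (mod 7638)
7328^16 ≡ 1498^2 = 2244004 ≡ 6070 (mod 7638)
7328^32 ≡ 6070^2 = 36844900 ≡ 6826 (mod 7638)
7328^64 ≡ 6826^2 = 46594276 ≡ 2476 (mod 7638)
7328^128 ≡ 2476^2 = 6130576 ≡ 4900 (mod 7638)
7328^256 ≡ 4900^2 = 24010000 ≡ 3766 (mod 7638)
7328^512 ≡ 3766^2 = 14182756 ≡ 6628 (mod 7638)
7328^1017 = 7328^512 · 7328^256 · 7328^128 · 7328^64 · 7328^32 · 7328^16 · 7328^8 · 7328^1 ≡ 6628 · 3766 · 4900 · 2476 · 6826 · 6070 · 1498 · 7328 (mod 7638).
Accumulate the product:
6628 · 3766 = 24961048 ≡ 64
64 · 4900 = 313600 ≡ 442
442 · 2476 = 1094392 ≡ 2158
2158 · 6826 = 14730508 ≡ 4444
4444 · 6070 = 26975080 ≡ 5302
5302 · 1498 = 7942396 ≡ 6514
6514 · 7328 = 47734592 ≡ 4730

4730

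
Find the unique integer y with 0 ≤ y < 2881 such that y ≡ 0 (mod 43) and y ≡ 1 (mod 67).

43⁻¹ mod 67: 43×53 ≡ 1 (mod 67), so 43⁻¹ ≡ 53.
y = 0 + 43×((1 − 0)×53 mod 67) = 0 + 43×53 = 2279.
Check: 2279 mod 43 = 0, 2279 mod 67 = 1. ✓

2279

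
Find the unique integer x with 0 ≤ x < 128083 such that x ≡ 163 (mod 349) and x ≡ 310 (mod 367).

349⁻¹ mod 367: 349·265 ≡ 1 (mod 367), so 349⁻¹ ≡ 265.
x = 163 + 349·((310 − 163)·265 mod 367) = 163 + 349·53 = 18660.
Check: 18660 mod 349 = 163, 18660 mod 367 = 310. ✓

18660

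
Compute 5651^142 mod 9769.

By square-and-multiply:
5651^1 ≡ 5651 (mod 9769)
5651^2 ≡ 5651^2 = 31933801 ≡ 8709 (mod 9769)
5651^4 ≡ 8709^2 = 75846681 ≡ 165 (mod 9769)
5651^8 ≡ 165^2 = 27225 ≡ 7687 (mod 9769)
5651^16 ≡ 7687^2 = 59089969 ≡ 7057 (mod 9769)
5651^32 ≡ 7057^2 = 49801249 ≡ 8656 (mod 9769)
5651^64 ≡ 8656^2 = 74926336 ≡ 7875 (mod 9769)
5651^128 ≡ 7875^2 = 62015625 ≡ 2013 (mod 9769)
5651^142 = 5651^128 · 5651^8 · 5651^4 · 5651^2 ≡ 2013 · 7687 · 165 · 8709 (mod 9769).
Accumulate the product:
2013 · 7687 = 15473931 ≡ 9604
9604 · 165 = 1584660 ≡ 2082
2082 · 8709 = 18132138 ≡ 874

874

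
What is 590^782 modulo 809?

782 in binary is 1100001110, i.e. 782 = 512 + 256 + 8 + 4 + 2.
590^1 ≡ 590 (mod 809)
590^2 ≡ 590^2 = 348100 ≡ 230 (mod 809)
590^4 ≡ 230^2 = 52900 ≡ 315 (mod 809)
590^8 ≡ 315^2 = 99225 ≡ 527 (mod 809)
590^16 ≡ 527^2 = 277729 ≡ 242 (mod 809)
590^32 ≡ 242^2 = 58564 ≡ 316 (mod 809)
590^64 ≡ 316^2 = 99856 ≡ 349 (mod 809)
590^128 ≡ 349^2 = 121801 ≡ 451 (mod 809)
590^256 ≡ 451^2 = 203401 ≡ 342 (mod 809)
590^512 ≡ 342^2 = 116964 ≡ 468 (mod 809)
590^782 = 590^512 × 590^256 × 590^8 × 590^4 × 590^2 ≡ 468 × 342 × 527 × 315 × 230 (mod 809).
Accumulate the product:
468 × 342 = 160056 ≡ 683
683 × 527 = 359941 ≡ 745
745 × 315 = 234675 ≡ 65
65 × 230 = 14950 ≡ 388

388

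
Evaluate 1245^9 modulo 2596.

1381

By square-and-multiply:
9 in binary is 1001, i.e. 9 = 8 + 1.
1245^1 ≡ 1245 (mod 2596)
1245^2 ≡ 1245^2 = 1550025 ≡ 213 (mod 2596)
1245^4 ≡ 213^2 = 45369 ≡ 1237 (mod 2596)
1245^8 ≡ 1237^2 = 1530169 ≡ 1125 (mod 2596)
1245^9 = 1245^8 * 1245^1 ≡ 1125 * 1245 (mod 2596).
1125 * 1245 = 1400625 ≡ 1381 (mod 2596).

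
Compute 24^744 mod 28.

8

24^1 ≡ 24 (mod 28)
24^2 ≡ 24^2 = 576 ≡ 16 (mod 28)
24^4 ≡ 16^2 = 256 ≡ 4 (mod 28)
24^8 ≡ 4^2 = 16 (mod 28)
24^16 ≡ 16^2 = 256 ≡ 4 (mod 28)
24^32 ≡ 4^2 = 16 (mod 28)
24^64 ≡ 16^2 = 256 ≡ 4 (mod 28)
24^128 ≡ 4^2 = 16 (mod 28)
24^256 ≡ 16^2 = 256 ≡ 4 (mod 28)
24^512 ≡ 4^2 = 16 (mod 28)
24^744 = 24^512 · 24^128 · 24^64 · 24^32 · 24^8 ≡ 16 · 16 · 4 · 16 · 16 (mod 28).
Accumulate the product:
16 · 16 = 256 ≡ 4
4 · 4 = 16
16 · 16 = 256 ≡ 4
4 · 16 = 64 ≡ 8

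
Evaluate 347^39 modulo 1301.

140

Using repeated squaring:
39 in binary is 100111, i.e. 39 = 32 + 4 + 2 + 1.
347^1 ≡ 347 (mod 1301)
347^2 ≡ 347^2 = 120409 ≡ 717 (mod 1301)
347^4 ≡ 717^2 = 514089 ≡ 194 (mod 1301)
347^8 ≡ 194^2 = 37636 ≡ 1208 (mod 1301)
347^16 ≡ 1208^2 = 1459264 ≡ 843 (mod 1301)
347^32 ≡ 843^2 = 710649 ≡ 303 (mod 1301)
347^39 = 347^32 * 347^4 * 347^2 * 347^1 ≡ 303 * 194 * 717 * 347 (mod 1301).
Accumulate the product:
303 * 194 = 58782 ≡ 237
237 * 717 = 169929 ≡ 799
799 * 347 = 277253 ≡ 140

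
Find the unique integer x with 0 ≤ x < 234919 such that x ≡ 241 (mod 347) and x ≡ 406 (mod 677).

347⁻¹ mod 677: 347·478 ≡ 1 (mod 677), so 347⁻¹ ≡ 478.
x = 241 + 347·((406 − 241)·478 mod 677) = 241 + 347·338 = 117527.

117527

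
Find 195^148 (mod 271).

Using repeated squaring:
148 in binary is 10010100, i.e. 148 = 128 + 16 + 4.
195^1 ≡ 195 (mod 271)
195^2 ≡ 195^2 = 38025 ≡ 85 (mod 271)
195^4 ≡ 85^2 = 7225 ≡ 179 (mod 271)
195^8 ≡ 179^2 = 32041 ≡ 63 (mod 271)
195^16 ≡ 63^2 = 3969 ≡ 175 (mod 271)
195^32 ≡ 175^2 = 30625 ≡ 2 (mod 271)
195^64 ≡ 2^2 = 4 (mod 271)
195^128 ≡ 4^2 = 16 (mod 271)
195^148 = 195^128 · 195^16 · 195^4 ≡ 16 · 175 · 179 (mod 271).
Accumulate the product:
16 · 175 = 2800 ≡ 90
90 · 179 = 16110 ≡ 121

121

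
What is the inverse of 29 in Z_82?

17

By the extended Euclidean algorithm:
82 = 2×29 + 24
29 = 1×24 + 5
24 = 4×5 + 4
5 = 1×4 + 1
4 = 4×1 + 0
gcd(29, 82) = 1, so the inverse exists.
Bézout: 1 = −6×82 + 17×29.
So 29⁻¹ ≡ 17 (mod 82).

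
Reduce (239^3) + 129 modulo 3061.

(239)^3 ≡ 2920 (mod 3061)
2920 + 129 = 3049

3049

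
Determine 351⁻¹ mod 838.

191

838 = 2·351 + 136
351 = 2·136 + 79
136 = 1·79 + 57
79 = 1·57 + 22
57 = 2·22 + 13
22 = 1·13 + 9
13 = 1·9 + 4
9 = 2·4 + 1
4 = 4·1 + 0
gcd(351, 838) = 1, so the inverse exists.
Bézout: 1 = −80·838 + 191·351.
So 351⁻¹ ≡ 191 (mod 838).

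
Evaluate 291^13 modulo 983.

640

By square-and-multiply:
291^1 ≡ 291 (mod 983)
291^2 ≡ 291^2 = 84681 ≡ 143 (mod 983)
291^4 ≡ 143^2 = 20449 ≡ 789 (mod 983)
291^8 ≡ 789^2 = 622521 ≡ 282 (mod 983)
291^13 = 291^8 · 291^4 · 291^1 ≡ 282 · 789 · 291 (mod 983).
Accumulate the product:
282 · 789 = 222498 ≡ 340
340 · 291 = 98940 ≡ 640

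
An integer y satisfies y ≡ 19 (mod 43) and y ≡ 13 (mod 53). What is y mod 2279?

1868

43⁻¹ mod 53: 43*37 ≡ 1 (mod 53), so 43⁻¹ ≡ 37.
y = 19 + 43*((13 − 19)*37 mod 53) = 19 + 43*43 = 1868.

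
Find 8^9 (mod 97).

89

Using repeated squaring:
8^1 ≡ 8 (mod 97)
8^2 ≡ 8^2 = 64 (mod 97)
8^4 ≡ 64^2 = 4096 ≡ 22 (mod 97)
8^8 ≡ 22^2 = 484 ≡ 96 (mod 97)
8^9 = 8^8 · 8^1 ≡ 96 · 8 (mod 97).
96 · 8 = 768 ≡ 89 (mod 97).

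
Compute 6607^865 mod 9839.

91

By square-and-multiply:
865 in binary is 1101100001, i.e. 865 = 512 + 256 + 64 + 32 + 1.
6607^1 ≡ 6607 (mod 9839)
6607^2 ≡ 6607^2 = 43652449 ≡ 6645 (mod 9839)
6607^4 ≡ 6645^2 = 44156025 ≡ 8432 (mod 9839)
6607^8 ≡ 8432^2 = 71098624 ≡ 2010 (mod 9839)
6607^16 ≡ 2010^2 = 4040100 ≡ 6110 (mod 9839)
6607^32 ≡ 6110^2 = 37332100 ≡ 2934 (mod 9839)
6607^64 ≡ 2934^2 = 8608356 ≡ 9070 (mod 9839)
6607^128 ≡ 9070^2 = 82264900 ≡ 1021 (mod 9839)
6607^256 ≡ 1021^2 = 1042441 ≡ 9346 (mod 9839)
6607^512 ≡ 9346^2 = 87347716 ≡ 6913 (mod 9839)
6607^865 = 6607^512 · 6607^256 · 6607^64 · 6607^32 · 6607^1 ≡ 6913 · 9346 · 9070 · 2934 · 6607 (mod 9839).
Accumulate the product:
6913 · 9346 = 64608898 ≡ 6024
6024 · 9070 = 54637680 ≡ 1713
1713 · 2934 = 5025942 ≡ 8052
8052 · 6607 = 53199564 ≡ 91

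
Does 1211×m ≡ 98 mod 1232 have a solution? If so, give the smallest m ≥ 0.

gcd(1211, 1232) = 7, and 7 | 98, so solutions exist.
Divide through by 7: 173×m mod 176 = 14.
173⁻¹ ≡ 117 (mod 176).
m ≡ 117×14 ≡ 54 (mod 176).
The smallest non-negative solution is m = 54.

54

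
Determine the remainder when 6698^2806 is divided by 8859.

7237

Compute successive squares:
6698^1 ≡ 6698 (mod 8859)
6698^2 ≡ 6698^2 = 44863204 ≡ 1228 (mod 8859)
6698^4 ≡ 1228^2 = 1507984 ≡ 1954 (mod 8859)
6698^8 ≡ 1954^2 = 3818116 ≡ 8746 (mod 8859)
6698^16 ≡ 8746^2 = 76492516 ≡ 3910 (mod 8859)
6698^32 ≡ 3910^2 = 15288100 ≡ 6325 (mod 8859)
6698^64 ≡ 6325^2 = 40005625 ≡ 7240 (mod 8859)
6698^128 ≡ 7240^2 = 52417600 ≡ 7756 (mod 8859)
6698^256 ≡ 7756^2 = 60155536 ≡ 2926 (mod 8859)
6698^512 ≡ 2926^2 = 8561476 ≡ 3682 (mod 8859)
6698^1024 ≡ 3682^2 = 13557124 ≡ 2854 (mod 8859)
6698^2048 ≡ 2854^2 = 8145316 ≡ 3895 (mod 8859)
6698^2806 = 6698^2048 × 6698^512 × 6698^128 × 6698^64 × 6698^32 × 6698^16 × 6698^4 × 6698^2 ≡ 3895 × 3682 × 7756 × 7240 × 6325 × 3910 × 1954 × 1228 (mod 8859).
Accumulate the product:
3895 × 3682 = 14341390 ≡ 7528
7528 × 7756 = 58387168 ≡ 6358
6358 × 7240 = 46031920 ≡ 556
556 × 6325 = 3516700 ≡ 8536
8536 × 3910 = 33375760 ≡ 3907
3907 × 1954 = 7634278 ≡ 6679
6679 × 1228 = 8201812 ≡ 7237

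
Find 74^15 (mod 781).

Compute successive squares:
15 in binary is 1111, i.e. 15 = 8 + 4 + 2 + 1.
74^1 ≡ 74 (mod 781)
74^2 ≡ 74^2 = 5476 ≡ 9 (mod 781)
74^4 ≡ 9^2 = 81 (mod 781)
74^8 ≡ 81^2 = 6561 ≡ 313 (mod 781)
74^15 = 74^8 * 74^4 * 74^2 * 74^1 ≡ 313 * 81 * 9 * 74 (mod 781).
Accumulate the product:
313 * 81 = 25353 ≡ 361
361 * 9 = 3249 ≡ 125
125 * 74 = 9250 ≡ 659

659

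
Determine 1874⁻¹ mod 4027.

Run the extended Euclidean algorithm:
4027 = 2*1874 + 279
1874 = 6*279 + 200
279 = 1*200 + 79
200 = 2*79 + 42
79 = 1*42 + 37
42 = 1*37 + 5
37 = 7*5 + 2
5 = 2*2 + 1
2 = 2*1 + 0
gcd(1874, 4027) = 1, so the inverse exists.
Bézout: 1 = −759*4027 + 1631*1874.
So 1874⁻¹ ≡ 1631 (mod 4027).

1631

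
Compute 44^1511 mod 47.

15

Compute successive squares:
1511 in binary is 10111100111, i.e. 1511 = 1024 + 256 + 128 + 64 + 32 + 4 + 2 + 1.
44^1 ≡ 44 (mod 47)
44^2 ≡ 44^2 = 1936 ≡ 9 (mod 47)
44^4 ≡ 9^2 = 81 ≡ 34 (mod 47)
44^8 ≡ 34^2 = 1156 ≡ 28 (mod 47)
44^16 ≡ 28^2 = 784 ≡ 32 (mod 47)
44^32 ≡ 32^2 = 1024 ≡ 37 (mod 47)
44^64 ≡ 37^2 = 1369 ≡ 6 (mod 47)
44^128 ≡ 6^2 = 36 (mod 47)
44^256 ≡ 36^2 = 1296 ≡ 27 (mod 47)
44^512 ≡ 27^2 = 729 ≡ 24 (mod 47)
44^1024 ≡ 24^2 = 576 ≡ 12 (mod 47)
44^1511 = 44^1024 * 44^256 * 44^128 * 44^64 * 44^32 * 44^4 * 44^2 * 44^1 ≡ 12 * 27 * 36 * 6 * 37 * 34 * 9 * 44 (mod 47).
Accumulate the product:
12 * 27 = 324 ≡ 42
42 * 36 = 1512 ≡ 8
8 * 6 = 48 ≡ 1
1 * 37 = 37
37 * 34 = 1258 ≡ 36
36 * 9 = 324 ≡ 42
42 * 44 = 1848 ≡ 15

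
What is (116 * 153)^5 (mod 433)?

116 * 153 = 17748 ≡ 428 (mod 433)
(428)^5 ≡ 339 (mod 433)

339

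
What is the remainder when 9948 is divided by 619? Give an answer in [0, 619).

9948 = 16·619 + 44, so 9948 ≡ 44 (mod 619).

44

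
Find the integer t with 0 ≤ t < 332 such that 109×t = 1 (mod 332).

265

Run the extended Euclidean algorithm:
332 = 3*109 + 5
109 = 21*5 + 4
5 = 1*4 + 1
4 = 4*1 + 0
gcd(109, 332) = 1, so the inverse exists.
Back-substitute for 1:
1 = 1*5 − 1*4
  = −1*109 + 22*5
  = 22*332 − 67*109
So 109⁻¹ ≡ −67 ≡ 265 (mod 332).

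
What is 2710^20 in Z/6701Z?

20 in binary is 10100, i.e. 20 = 16 + 4.
2710^1 ≡ 2710 (mod 6701)
2710^2 ≡ 2710^2 = 7344100 ≡ 6505 (mod 6701)
2710^4 ≡ 6505^2 = 42315025 ≡ 4911 (mod 6701)
2710^8 ≡ 4911^2 = 24117921 ≡ 1022 (mod 6701)
2710^16 ≡ 1022^2 = 1044484 ≡ 5829 (mod 6701)
2710^20 = 2710^16 * 2710^4 ≡ 5829 * 4911 (mod 6701).
5829 * 4911 = 28626219 ≡ 6248 (mod 6701).

6248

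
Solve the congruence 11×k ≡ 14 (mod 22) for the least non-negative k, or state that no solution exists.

no solution

gcd(11, 22) = 11, and 11 does not divide 14.
So the congruence has no solution.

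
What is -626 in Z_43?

-626 = -15×43 + 19, so -626 ≡ 19 (mod 43).

19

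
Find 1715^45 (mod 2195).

1715^1 ≡ 1715 (mod 2195)
1715^2 ≡ 1715^2 = 2941225 ≡ 2120 (mod 2195)
1715^4 ≡ 2120^2 = 4494400 ≡ 1235 (mod 2195)
1715^8 ≡ 1235^2 = 1525225 ≡ 1895 (mod 2195)
1715^16 ≡ 1895^2 = 3591025 ≡ 5 (mod 2195)
1715^32 ≡ 5^2 = 25 (mod 2195)
1715^45 = 1715^32 * 1715^8 * 1715^4 * 1715^1 ≡ 25 * 1895 * 1235 * 1715 (mod 2195).
Accumulate the product:
25 * 1895 = 47375 ≡ 1280
1280 * 1235 = 1580800 ≡ 400
400 * 1715 = 686000 ≡ 1160

1160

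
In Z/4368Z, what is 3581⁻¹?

1493

4368 = 1·3581 + 787
3581 = 4·787 + 433
787 = 1·433 + 354
433 = 1·354 + 79
354 = 4·79 + 38
79 = 2·38 + 3
38 = 12·3 + 2
3 = 1·2 + 1
2 = 2·1 + 0
gcd(3581, 4368) = 1, so the inverse exists.
Bézout: 1 = −1224·4368 + 1493·3581.
So 3581⁻¹ ≡ 1493 (mod 4368).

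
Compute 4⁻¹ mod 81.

61

Run the extended Euclidean algorithm:
81 = 20×4 + 1
4 = 4×1 + 0
gcd(4, 81) = 1, so the inverse exists.
Back-substitute for 1:
1 = 1×81 − 20×4
So 4⁻¹ ≡ −20 ≡ 61 (mod 81).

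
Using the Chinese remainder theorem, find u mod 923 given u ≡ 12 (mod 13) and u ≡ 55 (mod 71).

13⁻¹ mod 71: 13·11 ≡ 1 (mod 71), so 13⁻¹ ≡ 11.
u = 12 + 13·((55 − 12)·11 mod 71) = 12 + 13·47 = 623.
Check: 623 mod 13 = 12, 623 mod 71 = 55. ✓

623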